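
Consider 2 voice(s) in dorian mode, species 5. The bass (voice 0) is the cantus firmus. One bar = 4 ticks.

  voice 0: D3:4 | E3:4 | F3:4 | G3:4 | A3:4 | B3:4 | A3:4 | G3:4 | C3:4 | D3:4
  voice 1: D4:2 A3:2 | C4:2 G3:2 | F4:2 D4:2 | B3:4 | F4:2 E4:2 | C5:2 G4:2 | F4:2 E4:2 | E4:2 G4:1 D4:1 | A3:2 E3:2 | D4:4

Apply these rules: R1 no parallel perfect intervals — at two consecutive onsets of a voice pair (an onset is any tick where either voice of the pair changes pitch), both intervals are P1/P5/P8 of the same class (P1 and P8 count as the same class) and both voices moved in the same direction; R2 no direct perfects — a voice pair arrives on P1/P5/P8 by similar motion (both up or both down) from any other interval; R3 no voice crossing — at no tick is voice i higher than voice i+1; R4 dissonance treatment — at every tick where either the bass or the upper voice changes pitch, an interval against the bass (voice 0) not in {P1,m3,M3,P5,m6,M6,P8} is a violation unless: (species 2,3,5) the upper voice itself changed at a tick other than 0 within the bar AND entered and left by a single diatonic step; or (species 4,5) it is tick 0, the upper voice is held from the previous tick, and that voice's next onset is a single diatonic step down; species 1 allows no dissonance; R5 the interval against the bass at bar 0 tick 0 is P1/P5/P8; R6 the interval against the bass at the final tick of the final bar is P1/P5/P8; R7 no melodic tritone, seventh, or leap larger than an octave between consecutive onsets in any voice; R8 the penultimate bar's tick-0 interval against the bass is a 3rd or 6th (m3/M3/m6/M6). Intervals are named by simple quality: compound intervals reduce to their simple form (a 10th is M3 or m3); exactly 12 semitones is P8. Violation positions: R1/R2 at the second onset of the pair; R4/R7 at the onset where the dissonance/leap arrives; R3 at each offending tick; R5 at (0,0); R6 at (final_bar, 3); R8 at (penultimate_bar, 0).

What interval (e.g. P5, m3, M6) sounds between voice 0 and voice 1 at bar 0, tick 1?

voice 0=D3 voice 1=D4 -> P8

P8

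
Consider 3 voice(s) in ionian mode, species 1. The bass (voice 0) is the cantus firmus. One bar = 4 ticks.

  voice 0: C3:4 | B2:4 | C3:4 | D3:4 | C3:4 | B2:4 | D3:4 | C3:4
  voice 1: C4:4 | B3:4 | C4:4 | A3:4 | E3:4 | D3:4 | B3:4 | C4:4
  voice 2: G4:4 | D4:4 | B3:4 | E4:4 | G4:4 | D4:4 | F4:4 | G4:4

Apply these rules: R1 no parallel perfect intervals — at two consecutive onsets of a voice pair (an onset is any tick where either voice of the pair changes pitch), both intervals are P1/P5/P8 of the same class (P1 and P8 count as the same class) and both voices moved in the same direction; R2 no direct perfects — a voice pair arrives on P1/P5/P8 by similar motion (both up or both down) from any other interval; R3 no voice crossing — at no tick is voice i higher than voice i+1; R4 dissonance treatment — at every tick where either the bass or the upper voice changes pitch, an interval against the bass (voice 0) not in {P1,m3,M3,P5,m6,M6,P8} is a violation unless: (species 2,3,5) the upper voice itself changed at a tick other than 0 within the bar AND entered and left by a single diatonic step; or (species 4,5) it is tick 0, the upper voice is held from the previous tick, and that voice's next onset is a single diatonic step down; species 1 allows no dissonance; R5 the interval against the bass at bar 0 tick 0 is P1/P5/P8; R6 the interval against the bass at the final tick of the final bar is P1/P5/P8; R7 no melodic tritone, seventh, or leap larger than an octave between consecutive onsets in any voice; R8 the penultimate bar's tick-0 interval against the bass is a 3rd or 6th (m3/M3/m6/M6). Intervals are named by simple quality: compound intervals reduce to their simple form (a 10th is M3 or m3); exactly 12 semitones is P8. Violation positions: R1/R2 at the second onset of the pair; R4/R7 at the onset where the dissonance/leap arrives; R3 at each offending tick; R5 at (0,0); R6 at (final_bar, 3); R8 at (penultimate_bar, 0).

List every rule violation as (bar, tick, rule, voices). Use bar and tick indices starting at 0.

(1, 0, R1, (0, 1))
(2, 0, R1, (0, 1))
(2, 0, R3, (1, 2))
(2, 0, R4, (0, 2))
(2, 1, R3, (1, 2))
(2, 2, R3, (1, 2))
(2, 3, R3, (1, 2))
(3, 0, R4, (0, 2))
(5, 0, R2, (1, 2))
(7, 0, R2, (1, 2))

bar 0: v0=C3 v1=C4 v2=G4 downbeat P5
bar 1: v0=B2 v1=B3 v2=D4 downbeat m3
bar 2: v0=C3 v1=C4 v2=B3 downbeat M7
bar 3: v0=D3 v1=A3 v2=E4 downbeat M2
bar 4: v0=C3 v1=E3 v2=G4 downbeat P5
bar 5: v0=B2 v1=D3 v2=D4 downbeat m3
bar 6: v0=D3 v1=B3 v2=F4 downbeat m3
bar 7: v0=C3 v1=C4 v2=G4 downbeat P5
  -> R1 @ bar 1 tick 0 v(0, 1): C3/C4 P8 -> B2/B3 P8 similar
  -> R1 @ bar 2 tick 0 v(0, 1): B2/B3 P8 -> C3/C4 P8 similar
  -> R3 @ bar 2 tick 0 v(1, 2): C4 above B3
  -> R4 @ bar 2 tick 0 v(0, 2): C3/B3 M7 untreated
  -> R3 @ bar 2 tick 1 v(1, 2): C4 above B3
  -> R3 @ bar 2 tick 2 v(1, 2): C4 above B3
  -> R3 @ bar 2 tick 3 v(1, 2): C4 above B3
  -> R4 @ bar 3 tick 0 v(0, 2): D3/E4 M2 untreated
  -> R2 @ bar 5 tick 0 v(1, 2): E3/G4 m3 -> D3/D4 P8 similar
  -> R2 @ bar 7 tick 0 v(1, 2): B3/F4 TT -> C4/G4 P5 similar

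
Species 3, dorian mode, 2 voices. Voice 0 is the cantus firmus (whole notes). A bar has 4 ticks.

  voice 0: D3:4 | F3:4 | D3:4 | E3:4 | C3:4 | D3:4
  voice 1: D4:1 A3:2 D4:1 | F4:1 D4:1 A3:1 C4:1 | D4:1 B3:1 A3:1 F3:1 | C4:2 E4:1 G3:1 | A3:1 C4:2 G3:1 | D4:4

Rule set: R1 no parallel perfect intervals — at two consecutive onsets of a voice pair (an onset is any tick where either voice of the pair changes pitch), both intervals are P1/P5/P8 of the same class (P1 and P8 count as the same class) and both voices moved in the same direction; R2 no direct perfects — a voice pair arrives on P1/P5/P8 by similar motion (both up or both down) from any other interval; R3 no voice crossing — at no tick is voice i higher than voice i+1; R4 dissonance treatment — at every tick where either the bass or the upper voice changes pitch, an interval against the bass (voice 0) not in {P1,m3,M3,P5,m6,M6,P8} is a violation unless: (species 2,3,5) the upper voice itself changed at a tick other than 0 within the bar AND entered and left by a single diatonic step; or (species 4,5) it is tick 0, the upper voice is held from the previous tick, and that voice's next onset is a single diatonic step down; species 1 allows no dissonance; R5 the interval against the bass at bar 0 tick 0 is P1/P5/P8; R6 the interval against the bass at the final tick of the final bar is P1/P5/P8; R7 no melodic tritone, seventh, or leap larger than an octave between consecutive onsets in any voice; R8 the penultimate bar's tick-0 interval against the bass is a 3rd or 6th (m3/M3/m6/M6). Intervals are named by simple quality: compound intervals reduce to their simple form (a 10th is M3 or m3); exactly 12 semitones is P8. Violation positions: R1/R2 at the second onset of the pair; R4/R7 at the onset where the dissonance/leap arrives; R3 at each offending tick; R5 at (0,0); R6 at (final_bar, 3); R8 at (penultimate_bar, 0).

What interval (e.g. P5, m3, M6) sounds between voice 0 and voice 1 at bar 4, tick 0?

voice 0=C3 voice 1=A3 -> M6

M6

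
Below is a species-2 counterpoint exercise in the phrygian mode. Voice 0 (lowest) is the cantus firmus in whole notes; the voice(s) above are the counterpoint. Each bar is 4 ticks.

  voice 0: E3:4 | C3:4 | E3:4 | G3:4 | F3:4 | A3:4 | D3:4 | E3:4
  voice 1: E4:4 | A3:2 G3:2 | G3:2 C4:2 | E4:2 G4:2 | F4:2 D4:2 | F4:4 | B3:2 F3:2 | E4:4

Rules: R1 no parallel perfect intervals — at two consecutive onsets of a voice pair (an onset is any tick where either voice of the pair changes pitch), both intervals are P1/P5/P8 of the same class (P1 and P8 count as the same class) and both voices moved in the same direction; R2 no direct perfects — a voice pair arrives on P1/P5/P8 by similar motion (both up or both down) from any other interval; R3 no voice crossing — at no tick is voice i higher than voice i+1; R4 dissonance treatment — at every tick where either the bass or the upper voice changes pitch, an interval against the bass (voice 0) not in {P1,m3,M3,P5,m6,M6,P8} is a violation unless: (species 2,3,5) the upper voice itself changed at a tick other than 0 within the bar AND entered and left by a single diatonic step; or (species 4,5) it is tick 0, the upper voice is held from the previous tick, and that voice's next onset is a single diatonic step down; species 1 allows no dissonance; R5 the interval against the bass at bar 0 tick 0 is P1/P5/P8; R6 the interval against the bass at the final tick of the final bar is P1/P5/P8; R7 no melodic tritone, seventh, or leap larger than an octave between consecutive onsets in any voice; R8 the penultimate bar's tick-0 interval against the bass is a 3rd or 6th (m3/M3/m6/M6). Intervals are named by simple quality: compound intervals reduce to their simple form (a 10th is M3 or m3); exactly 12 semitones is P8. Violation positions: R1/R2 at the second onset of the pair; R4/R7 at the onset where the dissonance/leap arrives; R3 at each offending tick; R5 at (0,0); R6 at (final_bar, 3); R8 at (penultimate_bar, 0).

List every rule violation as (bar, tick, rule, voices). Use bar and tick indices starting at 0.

(4, 0, R1, (0, 1))
(6, 0, R7, (1,))
(6, 2, R7, (1,))
(7, 0, R2, (0, 1))
(7, 0, R7, (1,))

bar 0: v0=E3 v1=E4 downbeat P8
bar 1: v0=C3 v1=A3 downbeat M6
bar 2: v0=E3 v1=G3 downbeat m3
bar 3: v0=G3 v1=E4 downbeat M6
bar 4: v0=F3 v1=F4 downbeat P8
bar 5: v0=A3 v1=F4 downbeat m6
bar 6: v0=D3 v1=B3 downbeat M6
bar 7: v0=E3 v1=E4 downbeat P8
  -> R1 @ bar 4 tick 0 v(0, 1): G3/G4 P8 -> F3/F4 P8 similar
  -> R7 @ bar 6 tick 0 v(1,): F4->B3 leap 6st
  -> R7 @ bar 6 tick 2 v(1,): B3->F3 leap 6st
  -> R2 @ bar 7 tick 0 v(0, 1): D3/F3 m3 -> E3/E4 P8 similar
  -> R7 @ bar 7 tick 0 v(1,): F3->E4 leap 11st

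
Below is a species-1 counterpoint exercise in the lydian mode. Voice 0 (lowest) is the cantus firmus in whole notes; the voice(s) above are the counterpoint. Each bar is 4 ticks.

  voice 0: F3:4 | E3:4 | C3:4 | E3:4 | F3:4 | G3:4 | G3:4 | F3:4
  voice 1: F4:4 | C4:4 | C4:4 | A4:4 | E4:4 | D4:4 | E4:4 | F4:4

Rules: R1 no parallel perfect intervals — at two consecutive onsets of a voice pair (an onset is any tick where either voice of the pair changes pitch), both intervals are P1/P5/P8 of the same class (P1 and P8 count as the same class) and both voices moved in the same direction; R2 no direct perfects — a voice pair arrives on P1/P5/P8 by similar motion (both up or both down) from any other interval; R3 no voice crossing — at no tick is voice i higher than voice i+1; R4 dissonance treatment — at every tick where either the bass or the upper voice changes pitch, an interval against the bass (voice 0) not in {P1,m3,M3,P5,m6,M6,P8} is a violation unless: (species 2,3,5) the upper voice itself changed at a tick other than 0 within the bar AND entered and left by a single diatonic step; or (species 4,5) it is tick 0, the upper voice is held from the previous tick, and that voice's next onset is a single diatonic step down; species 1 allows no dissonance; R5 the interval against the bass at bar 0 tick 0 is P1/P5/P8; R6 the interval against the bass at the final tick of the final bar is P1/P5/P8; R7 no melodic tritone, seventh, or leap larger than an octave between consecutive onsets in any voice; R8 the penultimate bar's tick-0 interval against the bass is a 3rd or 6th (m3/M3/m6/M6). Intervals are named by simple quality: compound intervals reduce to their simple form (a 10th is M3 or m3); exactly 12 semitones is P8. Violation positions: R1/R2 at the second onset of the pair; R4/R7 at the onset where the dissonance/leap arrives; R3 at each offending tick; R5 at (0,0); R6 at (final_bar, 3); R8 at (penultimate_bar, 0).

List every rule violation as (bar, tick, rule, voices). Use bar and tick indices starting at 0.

(3, 0, R4, (0, 1))
(4, 0, R4, (0, 1))

bar 0: v0=F3 v1=F4 downbeat P8
bar 1: v0=E3 v1=C4 downbeat m6
bar 2: v0=C3 v1=C4 downbeat P8
bar 3: v0=E3 v1=A4 downbeat P4
bar 4: v0=F3 v1=E4 downbeat M7
bar 5: v0=G3 v1=D4 downbeat P5
bar 6: v0=G3 v1=E4 downbeat M6
bar 7: v0=F3 v1=F4 downbeat P8
  -> R4 @ bar 3 tick 0 v(0, 1): E3/A4 P4 untreated
  -> R4 @ bar 4 tick 0 v(0, 1): F3/E4 M7 untreated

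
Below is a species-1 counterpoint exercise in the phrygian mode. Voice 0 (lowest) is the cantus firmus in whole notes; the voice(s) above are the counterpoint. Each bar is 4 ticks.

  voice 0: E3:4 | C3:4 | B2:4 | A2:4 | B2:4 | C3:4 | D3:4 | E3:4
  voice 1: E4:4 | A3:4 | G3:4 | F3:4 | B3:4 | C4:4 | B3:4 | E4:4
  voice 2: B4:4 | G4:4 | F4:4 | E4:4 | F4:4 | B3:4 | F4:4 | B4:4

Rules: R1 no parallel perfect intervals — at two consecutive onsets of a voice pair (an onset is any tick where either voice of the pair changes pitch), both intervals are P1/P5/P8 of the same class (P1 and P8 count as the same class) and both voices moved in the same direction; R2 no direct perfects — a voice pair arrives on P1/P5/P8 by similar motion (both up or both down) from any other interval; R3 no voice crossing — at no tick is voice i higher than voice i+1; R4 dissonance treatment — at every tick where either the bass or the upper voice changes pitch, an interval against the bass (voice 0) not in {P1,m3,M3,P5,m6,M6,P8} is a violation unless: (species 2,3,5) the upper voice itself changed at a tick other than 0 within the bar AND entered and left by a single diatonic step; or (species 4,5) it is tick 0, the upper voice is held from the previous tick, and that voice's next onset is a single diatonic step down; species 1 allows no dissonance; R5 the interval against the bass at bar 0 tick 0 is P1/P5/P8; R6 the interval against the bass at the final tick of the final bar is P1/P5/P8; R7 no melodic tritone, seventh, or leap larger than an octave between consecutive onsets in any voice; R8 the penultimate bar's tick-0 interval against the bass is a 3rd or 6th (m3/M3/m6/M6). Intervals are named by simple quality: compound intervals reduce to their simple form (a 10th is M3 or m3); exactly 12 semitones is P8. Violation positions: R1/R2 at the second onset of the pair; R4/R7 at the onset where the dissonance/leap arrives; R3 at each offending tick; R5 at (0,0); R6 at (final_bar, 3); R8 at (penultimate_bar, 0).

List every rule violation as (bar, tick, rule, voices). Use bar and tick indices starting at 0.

bar 0: v0=E3 v1=E4 v2=B4 downbeat P5
bar 1: v0=C3 v1=A3 v2=G4 downbeat P5
bar 2: v0=B2 v1=G3 v2=F4 downbeat TT
bar 3: v0=A2 v1=F3 v2=E4 downbeat P5
bar 4: v0=B2 v1=B3 v2=F4 downbeat TT
bar 5: v0=C3 v1=C4 v2=B3 downbeat M7
bar 6: v0=D3 v1=B3 v2=F4 downbeat m3
bar 7: v0=E3 v1=E4 v2=B4 downbeat P5
  -> R1 @ bar 1 tick 0 v(0, 2): E3/B4 P5 -> C3/G4 P5 similar
  -> R4 @ bar 2 tick 0 v(0, 2): B2/F4 TT untreated
  -> R2 @ bar 3 tick 0 v(0, 2): B2/F4 TT -> A2/E4 P5 similar
  -> R2 @ bar 4 tick 0 v(0, 1): A2/F3 m6 -> B2/B3 P8 similar
  -> R4 @ bar 4 tick 0 v(0, 2): B2/F4 TT untreated
  -> R7 @ bar 4 tick 0 v(1,): F3->B3 leap 6st
  -> R1 @ bar 5 tick 0 v(0, 1): B2/B3 P8 -> C3/C4 P8 similar
  -> R3 @ bar 5 tick 0 v(1, 2): C4 above B3
  -> R4 @ bar 5 tick 0 v(0, 2): C3/B3 M7 untreated
  -> R7 @ bar 5 tick 0 v(2,): F4->B3 leap 6st
  -> R3 @ bar 5 tick 1 v(1, 2): C4 above B3
  -> R3 @ bar 5 tick 2 v(1, 2): C4 above B3
  -> R3 @ bar 5 tick 3 v(1, 2): C4 above B3
  -> R7 @ bar 6 tick 0 v(2,): B3->F4 leap 6st
  -> R2 @ bar 7 tick 0 v(0, 1): D3/B3 M6 -> E3/E4 P8 similar
  -> R2 @ bar 7 tick 0 v(0, 2): D3/F4 m3 -> E3/B4 P5 similar
  -> R2 @ bar 7 tick 0 v(1, 2): B3/F4 TT -> E4/B4 P5 similar
  -> R7 @ bar 7 tick 0 v(2,): F4->B4 leap 6st

(1, 0, R1, (0, 2))
(2, 0, R4, (0, 2))
(3, 0, R2, (0, 2))
(4, 0, R2, (0, 1))
(4, 0, R4, (0, 2))
(4, 0, R7, (1,))
(5, 0, R1, (0, 1))
(5, 0, R3, (1, 2))
(5, 0, R4, (0, 2))
(5, 0, R7, (2,))
(5, 1, R3, (1, 2))
(5, 2, R3, (1, 2))
(5, 3, R3, (1, 2))
(6, 0, R7, (2,))
(7, 0, R2, (0, 1))
(7, 0, R2, (0, 2))
(7, 0, R2, (1, 2))
(7, 0, R7, (2,))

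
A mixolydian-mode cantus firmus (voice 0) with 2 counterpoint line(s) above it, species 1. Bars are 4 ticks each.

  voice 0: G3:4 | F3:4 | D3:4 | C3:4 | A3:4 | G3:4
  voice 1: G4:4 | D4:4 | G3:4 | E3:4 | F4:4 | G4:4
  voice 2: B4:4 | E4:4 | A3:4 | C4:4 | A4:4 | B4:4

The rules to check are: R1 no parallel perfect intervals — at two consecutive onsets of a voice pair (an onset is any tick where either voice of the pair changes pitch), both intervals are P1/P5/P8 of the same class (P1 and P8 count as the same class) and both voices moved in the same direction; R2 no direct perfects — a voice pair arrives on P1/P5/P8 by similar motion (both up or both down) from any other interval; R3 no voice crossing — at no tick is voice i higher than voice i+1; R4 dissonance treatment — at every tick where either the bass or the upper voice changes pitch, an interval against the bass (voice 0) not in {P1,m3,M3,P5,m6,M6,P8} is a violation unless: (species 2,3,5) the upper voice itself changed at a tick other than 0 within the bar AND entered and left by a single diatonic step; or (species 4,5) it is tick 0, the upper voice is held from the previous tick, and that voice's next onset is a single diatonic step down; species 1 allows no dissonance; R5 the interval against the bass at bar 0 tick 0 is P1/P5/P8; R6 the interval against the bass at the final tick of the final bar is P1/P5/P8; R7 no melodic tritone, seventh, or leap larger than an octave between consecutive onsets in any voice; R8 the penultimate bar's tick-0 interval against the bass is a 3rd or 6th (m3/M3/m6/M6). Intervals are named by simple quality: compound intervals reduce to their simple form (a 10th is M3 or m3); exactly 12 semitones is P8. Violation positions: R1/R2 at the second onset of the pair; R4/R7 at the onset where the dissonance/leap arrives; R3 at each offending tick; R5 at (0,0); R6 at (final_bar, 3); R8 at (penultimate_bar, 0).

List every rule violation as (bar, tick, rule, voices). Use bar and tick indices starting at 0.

bar 0: v0=G3 v1=G4 v2=B4 downbeat M3
bar 1: v0=F3 v1=D4 v2=E4 downbeat M7
bar 2: v0=D3 v1=G3 v2=A3 downbeat P5
bar 3: v0=C3 v1=E3 v2=C4 downbeat P8
bar 4: v0=A3 v1=F4 v2=A4 downbeat P8
bar 5: v0=G3 v1=G4 v2=B4 downbeat M3
  -> R5 @ bar 0 tick 0 v(0, 2): opens on M3
  -> R4 @ bar 1 tick 0 v(0, 2): F3/E4 M7 untreated
  -> R2 @ bar 2 tick 0 v(0, 2): F3/E4 M7 -> D3/A3 P5 similar
  -> R4 @ bar 2 tick 0 v(0, 1): D3/G3 P4 untreated
  -> R1 @ bar 4 tick 0 v(0, 2): C3/C4 P8 -> A3/A4 P8 similar
  -> R7 @ bar 4 tick 0 v(1,): E3->F4 leap 13st
  -> R8 @ bar 4 tick 0 v(0, 2): penult P8 not 3rd/6th
  -> R6 @ bar 5 tick 3 v(0, 2): closes on M3

(0, 0, R5, (0, 2))
(1, 0, R4, (0, 2))
(2, 0, R2, (0, 2))
(2, 0, R4, (0, 1))
(4, 0, R1, (0, 2))
(4, 0, R7, (1,))
(4, 0, R8, (0, 2))
(5, 3, R6, (0, 2))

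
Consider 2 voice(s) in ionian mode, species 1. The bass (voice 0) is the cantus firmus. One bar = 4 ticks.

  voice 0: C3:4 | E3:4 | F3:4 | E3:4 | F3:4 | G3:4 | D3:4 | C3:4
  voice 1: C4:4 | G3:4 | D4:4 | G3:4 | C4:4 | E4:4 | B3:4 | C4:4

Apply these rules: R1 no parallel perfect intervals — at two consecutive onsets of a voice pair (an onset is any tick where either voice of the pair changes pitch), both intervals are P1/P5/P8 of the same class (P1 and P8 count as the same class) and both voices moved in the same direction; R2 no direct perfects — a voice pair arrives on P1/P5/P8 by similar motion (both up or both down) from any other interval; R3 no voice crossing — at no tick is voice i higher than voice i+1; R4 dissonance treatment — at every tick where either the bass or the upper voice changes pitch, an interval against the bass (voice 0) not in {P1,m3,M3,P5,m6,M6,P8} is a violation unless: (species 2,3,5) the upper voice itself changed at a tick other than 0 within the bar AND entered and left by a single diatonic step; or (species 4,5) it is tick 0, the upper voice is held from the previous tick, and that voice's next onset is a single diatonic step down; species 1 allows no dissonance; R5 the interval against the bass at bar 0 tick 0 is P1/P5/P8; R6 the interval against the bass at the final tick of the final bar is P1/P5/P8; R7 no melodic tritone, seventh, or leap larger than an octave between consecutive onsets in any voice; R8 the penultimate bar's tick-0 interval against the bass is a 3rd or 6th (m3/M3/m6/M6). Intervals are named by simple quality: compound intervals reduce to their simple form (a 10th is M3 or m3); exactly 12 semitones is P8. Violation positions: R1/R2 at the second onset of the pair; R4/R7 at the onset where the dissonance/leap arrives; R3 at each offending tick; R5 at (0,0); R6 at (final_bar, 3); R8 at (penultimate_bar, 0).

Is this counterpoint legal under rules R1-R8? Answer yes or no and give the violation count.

No (1 violations)

bar 0: v0=C3 v1=C4 (P8)
bar 1: v0=E3 v1=G3 (m3)
bar 2: v0=F3 v1=D4 (M6)
bar 3: v0=E3 v1=G3 (m3)
bar 4: v0=F3 v1=C4 (P5)
bar 5: v0=G3 v1=E4 (M6)
bar 6: v0=D3 v1=B3 (M6)
bar 7: v0=C3 v1=C4 (P8)
  R2 @ bar4.0: E3/G3 m3 -> F3/C4 P5 similar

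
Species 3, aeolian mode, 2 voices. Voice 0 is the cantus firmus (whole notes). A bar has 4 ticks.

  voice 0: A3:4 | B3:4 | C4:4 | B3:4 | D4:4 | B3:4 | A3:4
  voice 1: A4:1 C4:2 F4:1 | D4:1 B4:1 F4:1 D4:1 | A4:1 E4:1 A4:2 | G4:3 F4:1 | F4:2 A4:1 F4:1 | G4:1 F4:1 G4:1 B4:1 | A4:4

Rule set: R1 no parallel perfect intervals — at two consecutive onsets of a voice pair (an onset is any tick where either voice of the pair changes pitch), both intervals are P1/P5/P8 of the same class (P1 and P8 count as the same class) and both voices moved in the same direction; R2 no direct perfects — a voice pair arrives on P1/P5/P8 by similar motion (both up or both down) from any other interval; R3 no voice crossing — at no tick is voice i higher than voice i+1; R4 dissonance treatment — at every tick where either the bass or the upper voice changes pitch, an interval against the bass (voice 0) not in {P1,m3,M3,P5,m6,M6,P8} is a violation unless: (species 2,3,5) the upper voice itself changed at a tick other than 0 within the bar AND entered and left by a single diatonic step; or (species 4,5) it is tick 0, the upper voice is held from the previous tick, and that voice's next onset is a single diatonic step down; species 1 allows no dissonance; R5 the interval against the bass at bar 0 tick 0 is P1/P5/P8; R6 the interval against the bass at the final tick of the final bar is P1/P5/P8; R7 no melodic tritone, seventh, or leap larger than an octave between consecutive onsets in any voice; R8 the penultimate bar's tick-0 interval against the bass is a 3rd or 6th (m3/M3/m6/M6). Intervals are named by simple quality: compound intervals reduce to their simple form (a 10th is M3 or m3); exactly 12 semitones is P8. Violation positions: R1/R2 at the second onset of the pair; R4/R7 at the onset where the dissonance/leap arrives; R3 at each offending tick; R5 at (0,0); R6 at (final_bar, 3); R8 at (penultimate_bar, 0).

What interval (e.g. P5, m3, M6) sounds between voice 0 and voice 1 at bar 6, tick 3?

P8

voice 0=A3 voice 1=A4 -> P8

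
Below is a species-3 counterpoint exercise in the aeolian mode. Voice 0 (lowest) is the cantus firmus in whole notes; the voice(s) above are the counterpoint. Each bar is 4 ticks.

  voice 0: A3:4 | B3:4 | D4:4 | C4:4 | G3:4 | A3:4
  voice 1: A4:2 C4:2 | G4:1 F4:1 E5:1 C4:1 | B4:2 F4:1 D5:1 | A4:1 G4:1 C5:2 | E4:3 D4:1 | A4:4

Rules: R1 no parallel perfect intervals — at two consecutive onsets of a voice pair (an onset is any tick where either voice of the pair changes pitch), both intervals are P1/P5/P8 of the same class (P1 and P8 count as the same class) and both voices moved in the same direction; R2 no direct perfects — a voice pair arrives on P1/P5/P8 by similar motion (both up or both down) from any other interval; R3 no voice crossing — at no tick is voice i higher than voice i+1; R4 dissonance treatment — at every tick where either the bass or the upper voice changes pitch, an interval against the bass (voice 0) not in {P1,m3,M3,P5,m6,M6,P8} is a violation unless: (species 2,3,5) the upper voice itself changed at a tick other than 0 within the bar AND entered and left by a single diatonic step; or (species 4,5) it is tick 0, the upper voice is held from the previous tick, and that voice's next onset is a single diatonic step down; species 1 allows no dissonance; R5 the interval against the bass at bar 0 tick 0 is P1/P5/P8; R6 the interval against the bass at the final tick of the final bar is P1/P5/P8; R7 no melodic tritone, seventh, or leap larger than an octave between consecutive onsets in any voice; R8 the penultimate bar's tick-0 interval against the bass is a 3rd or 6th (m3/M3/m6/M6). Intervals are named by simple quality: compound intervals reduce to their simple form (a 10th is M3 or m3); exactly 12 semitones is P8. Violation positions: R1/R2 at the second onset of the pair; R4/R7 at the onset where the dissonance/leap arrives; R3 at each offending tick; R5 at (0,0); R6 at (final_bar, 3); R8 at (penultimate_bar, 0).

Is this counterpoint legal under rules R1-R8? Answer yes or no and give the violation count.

No (8 violations)

bar 0: v0=A3 v1=A4 (P8)
bar 1: v0=B3 v1=G4 (m6)
bar 2: v0=D4 v1=B4 (M6)
bar 3: v0=C4 v1=A4 (M6)
bar 4: v0=G3 v1=E4 (M6)
bar 5: v0=A3 v1=A4 (P8)
  R4 @ bar1.1: B3/F4 TT untreated
  R4 @ bar1.2: B3/E5 P4 untreated
  R7 @ bar1.2: F4->E5 leap 11st
  R4 @ bar1.3: B3/C4 m2 untreated
  R7 @ bar1.3: E5->C4 leap 16st
  R7 @ bar2.0: C4->B4 leap 11st
  R7 @ bar2.2: B4->F4 leap 6st
  R2 @ bar5.0: G3/D4 P5 -> A3/A4 P8 similar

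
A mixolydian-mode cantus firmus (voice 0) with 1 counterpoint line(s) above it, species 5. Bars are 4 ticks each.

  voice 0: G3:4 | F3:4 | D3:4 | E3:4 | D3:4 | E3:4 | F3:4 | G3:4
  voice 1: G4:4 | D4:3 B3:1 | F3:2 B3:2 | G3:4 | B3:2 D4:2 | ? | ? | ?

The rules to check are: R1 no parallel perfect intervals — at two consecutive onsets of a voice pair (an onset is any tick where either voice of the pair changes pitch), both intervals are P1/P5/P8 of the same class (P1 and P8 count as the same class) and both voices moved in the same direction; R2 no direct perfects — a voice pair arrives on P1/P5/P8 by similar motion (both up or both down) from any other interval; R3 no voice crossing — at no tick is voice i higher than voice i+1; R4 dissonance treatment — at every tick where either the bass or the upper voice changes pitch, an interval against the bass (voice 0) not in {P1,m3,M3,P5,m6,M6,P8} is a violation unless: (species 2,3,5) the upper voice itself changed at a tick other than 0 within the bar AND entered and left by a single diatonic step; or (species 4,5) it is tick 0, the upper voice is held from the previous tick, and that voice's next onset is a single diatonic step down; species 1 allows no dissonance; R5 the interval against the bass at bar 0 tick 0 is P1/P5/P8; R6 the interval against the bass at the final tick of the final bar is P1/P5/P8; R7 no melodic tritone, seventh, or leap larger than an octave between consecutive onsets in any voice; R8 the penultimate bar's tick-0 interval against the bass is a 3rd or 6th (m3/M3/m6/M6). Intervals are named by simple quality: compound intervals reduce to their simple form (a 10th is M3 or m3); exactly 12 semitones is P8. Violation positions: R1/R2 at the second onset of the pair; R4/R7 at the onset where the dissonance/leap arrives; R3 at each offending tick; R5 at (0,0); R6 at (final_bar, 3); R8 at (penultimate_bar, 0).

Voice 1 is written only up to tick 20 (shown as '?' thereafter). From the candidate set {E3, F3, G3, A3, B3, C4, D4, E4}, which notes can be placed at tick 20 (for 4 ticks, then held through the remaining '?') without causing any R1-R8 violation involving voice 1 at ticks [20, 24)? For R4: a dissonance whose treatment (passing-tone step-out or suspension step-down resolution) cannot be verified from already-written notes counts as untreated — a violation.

{B3, C4, G3}

E3: violates R7
F3: violates R4
G3: legal
A3: violates R4
B3: legal
C4: legal
D4: violates R4
E4: violates R1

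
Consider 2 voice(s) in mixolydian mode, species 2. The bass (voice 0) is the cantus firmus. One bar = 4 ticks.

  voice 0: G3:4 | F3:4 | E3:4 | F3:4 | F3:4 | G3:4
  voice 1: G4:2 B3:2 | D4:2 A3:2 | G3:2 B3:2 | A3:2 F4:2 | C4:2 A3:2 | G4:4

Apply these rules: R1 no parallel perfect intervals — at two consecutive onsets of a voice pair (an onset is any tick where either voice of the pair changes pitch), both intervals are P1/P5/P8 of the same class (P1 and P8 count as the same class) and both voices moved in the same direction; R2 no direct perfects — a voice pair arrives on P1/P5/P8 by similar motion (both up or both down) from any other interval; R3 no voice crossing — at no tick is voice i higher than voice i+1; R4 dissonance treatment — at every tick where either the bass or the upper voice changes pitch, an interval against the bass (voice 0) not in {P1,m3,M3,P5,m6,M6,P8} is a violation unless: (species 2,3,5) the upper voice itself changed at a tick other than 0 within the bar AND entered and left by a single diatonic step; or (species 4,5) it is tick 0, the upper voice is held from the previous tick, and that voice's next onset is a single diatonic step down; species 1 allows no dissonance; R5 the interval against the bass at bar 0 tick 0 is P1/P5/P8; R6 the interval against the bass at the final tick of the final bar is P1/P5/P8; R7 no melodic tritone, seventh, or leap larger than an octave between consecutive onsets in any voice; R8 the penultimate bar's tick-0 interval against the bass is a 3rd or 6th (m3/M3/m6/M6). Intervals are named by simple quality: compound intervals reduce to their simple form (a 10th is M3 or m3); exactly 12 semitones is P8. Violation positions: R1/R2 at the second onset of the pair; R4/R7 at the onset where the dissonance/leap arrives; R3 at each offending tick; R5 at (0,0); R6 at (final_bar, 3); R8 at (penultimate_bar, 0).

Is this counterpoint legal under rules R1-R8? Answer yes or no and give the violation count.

No (3 violations)

bar 0: v0=G3 v1=G4 (P8)
bar 1: v0=F3 v1=D4 (M6)
bar 2: v0=E3 v1=G3 (m3)
bar 3: v0=F3 v1=A3 (M3)
bar 4: v0=F3 v1=C4 (P5)
bar 5: v0=G3 v1=G4 (P8)
  R8 @ bar4.0: penult P5 not 3rd/6th
  R2 @ bar5.0: F3/A3 M3 -> G3/G4 P8 similar
  R7 @ bar5.0: A3->G4 leap 10st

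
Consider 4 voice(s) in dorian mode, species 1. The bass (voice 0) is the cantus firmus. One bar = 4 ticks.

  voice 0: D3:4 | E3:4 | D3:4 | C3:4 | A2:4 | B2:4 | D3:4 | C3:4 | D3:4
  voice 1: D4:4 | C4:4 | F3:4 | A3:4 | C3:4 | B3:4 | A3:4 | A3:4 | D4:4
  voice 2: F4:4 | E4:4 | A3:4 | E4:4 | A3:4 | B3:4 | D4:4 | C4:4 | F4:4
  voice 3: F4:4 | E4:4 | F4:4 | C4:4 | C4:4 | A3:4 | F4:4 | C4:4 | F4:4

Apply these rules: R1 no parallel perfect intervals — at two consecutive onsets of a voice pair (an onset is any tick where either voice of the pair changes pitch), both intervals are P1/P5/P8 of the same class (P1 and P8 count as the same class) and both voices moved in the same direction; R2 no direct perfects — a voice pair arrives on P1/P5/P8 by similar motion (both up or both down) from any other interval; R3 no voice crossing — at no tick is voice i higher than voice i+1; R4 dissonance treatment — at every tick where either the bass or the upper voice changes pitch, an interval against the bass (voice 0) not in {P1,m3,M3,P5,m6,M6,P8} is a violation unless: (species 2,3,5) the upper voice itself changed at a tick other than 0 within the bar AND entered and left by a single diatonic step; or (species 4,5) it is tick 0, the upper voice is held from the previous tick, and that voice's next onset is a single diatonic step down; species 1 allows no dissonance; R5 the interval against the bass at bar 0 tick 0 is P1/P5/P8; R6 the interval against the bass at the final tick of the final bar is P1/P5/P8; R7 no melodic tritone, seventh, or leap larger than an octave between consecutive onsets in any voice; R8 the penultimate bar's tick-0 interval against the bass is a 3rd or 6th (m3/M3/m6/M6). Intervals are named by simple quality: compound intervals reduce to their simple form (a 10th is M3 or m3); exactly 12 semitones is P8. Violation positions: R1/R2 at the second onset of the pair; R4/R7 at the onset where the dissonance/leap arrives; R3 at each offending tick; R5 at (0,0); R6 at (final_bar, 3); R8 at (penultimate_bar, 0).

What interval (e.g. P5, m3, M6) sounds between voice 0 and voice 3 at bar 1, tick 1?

P8

voice 0=E3 voice 3=E4 -> P8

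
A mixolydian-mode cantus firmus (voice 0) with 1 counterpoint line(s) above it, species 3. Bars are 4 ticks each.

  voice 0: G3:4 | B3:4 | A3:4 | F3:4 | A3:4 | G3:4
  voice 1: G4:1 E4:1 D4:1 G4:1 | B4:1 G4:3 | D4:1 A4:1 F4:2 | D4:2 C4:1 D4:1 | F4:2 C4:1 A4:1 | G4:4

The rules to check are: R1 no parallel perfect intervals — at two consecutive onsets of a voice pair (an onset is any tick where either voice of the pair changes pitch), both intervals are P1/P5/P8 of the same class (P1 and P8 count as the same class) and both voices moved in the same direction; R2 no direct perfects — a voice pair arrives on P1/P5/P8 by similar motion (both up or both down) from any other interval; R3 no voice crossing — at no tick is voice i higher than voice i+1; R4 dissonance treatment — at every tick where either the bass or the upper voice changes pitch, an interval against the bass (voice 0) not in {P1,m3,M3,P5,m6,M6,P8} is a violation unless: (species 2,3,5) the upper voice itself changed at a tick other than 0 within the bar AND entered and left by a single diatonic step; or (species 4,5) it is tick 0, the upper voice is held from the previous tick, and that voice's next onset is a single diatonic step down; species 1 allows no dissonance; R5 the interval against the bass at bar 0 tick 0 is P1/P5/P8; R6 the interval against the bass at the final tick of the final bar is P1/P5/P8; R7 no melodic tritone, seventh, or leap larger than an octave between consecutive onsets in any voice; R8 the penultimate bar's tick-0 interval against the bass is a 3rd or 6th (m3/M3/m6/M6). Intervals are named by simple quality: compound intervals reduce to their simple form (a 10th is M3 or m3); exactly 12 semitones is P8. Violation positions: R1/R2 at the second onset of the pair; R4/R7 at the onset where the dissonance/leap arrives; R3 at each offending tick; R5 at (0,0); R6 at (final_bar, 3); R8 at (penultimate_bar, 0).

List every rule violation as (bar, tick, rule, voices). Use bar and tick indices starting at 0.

bar 0: v0=G3 v1=G4 downbeat P8
bar 1: v0=B3 v1=B4 downbeat P8
bar 2: v0=A3 v1=D4 downbeat P4
bar 3: v0=F3 v1=D4 downbeat M6
bar 4: v0=A3 v1=F4 downbeat m6
bar 5: v0=G3 v1=G4 downbeat P8
  -> R1 @ bar 1 tick 0 v(0, 1): G3/G4 P8 -> B3/B4 P8 similar
  -> R4 @ bar 2 tick 0 v(0, 1): A3/D4 P4 untreated
  -> R1 @ bar 5 tick 0 v(0, 1): A3/A4 P8 -> G3/G4 P8 similar

(1, 0, R1, (0, 1))
(2, 0, R4, (0, 1))
(5, 0, R1, (0, 1))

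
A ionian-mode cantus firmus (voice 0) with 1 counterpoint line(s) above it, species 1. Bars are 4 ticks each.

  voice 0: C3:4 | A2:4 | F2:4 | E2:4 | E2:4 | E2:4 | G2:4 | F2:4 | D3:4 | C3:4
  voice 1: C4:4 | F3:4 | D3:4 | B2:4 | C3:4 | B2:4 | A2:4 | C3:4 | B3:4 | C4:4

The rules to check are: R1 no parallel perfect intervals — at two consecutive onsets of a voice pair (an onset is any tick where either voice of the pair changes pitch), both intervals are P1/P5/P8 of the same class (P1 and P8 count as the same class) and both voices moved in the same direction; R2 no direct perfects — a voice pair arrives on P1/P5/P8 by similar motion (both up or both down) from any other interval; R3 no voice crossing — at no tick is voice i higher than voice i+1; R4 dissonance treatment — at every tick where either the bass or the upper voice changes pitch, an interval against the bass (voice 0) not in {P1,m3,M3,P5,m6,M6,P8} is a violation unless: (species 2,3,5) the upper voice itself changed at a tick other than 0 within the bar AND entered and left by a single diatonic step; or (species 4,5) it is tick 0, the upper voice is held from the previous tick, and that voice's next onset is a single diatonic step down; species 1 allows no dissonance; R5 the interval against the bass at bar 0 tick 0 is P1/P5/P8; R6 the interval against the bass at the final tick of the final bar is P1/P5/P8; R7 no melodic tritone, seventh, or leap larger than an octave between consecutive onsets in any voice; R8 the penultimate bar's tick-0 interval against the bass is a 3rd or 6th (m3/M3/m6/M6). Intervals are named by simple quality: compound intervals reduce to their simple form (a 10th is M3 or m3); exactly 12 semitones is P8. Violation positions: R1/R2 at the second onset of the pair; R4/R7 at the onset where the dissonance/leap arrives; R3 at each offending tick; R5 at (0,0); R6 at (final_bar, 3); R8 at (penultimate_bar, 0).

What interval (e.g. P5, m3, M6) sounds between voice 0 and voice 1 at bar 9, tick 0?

voice 0=C3 voice 1=C4 -> P8

P8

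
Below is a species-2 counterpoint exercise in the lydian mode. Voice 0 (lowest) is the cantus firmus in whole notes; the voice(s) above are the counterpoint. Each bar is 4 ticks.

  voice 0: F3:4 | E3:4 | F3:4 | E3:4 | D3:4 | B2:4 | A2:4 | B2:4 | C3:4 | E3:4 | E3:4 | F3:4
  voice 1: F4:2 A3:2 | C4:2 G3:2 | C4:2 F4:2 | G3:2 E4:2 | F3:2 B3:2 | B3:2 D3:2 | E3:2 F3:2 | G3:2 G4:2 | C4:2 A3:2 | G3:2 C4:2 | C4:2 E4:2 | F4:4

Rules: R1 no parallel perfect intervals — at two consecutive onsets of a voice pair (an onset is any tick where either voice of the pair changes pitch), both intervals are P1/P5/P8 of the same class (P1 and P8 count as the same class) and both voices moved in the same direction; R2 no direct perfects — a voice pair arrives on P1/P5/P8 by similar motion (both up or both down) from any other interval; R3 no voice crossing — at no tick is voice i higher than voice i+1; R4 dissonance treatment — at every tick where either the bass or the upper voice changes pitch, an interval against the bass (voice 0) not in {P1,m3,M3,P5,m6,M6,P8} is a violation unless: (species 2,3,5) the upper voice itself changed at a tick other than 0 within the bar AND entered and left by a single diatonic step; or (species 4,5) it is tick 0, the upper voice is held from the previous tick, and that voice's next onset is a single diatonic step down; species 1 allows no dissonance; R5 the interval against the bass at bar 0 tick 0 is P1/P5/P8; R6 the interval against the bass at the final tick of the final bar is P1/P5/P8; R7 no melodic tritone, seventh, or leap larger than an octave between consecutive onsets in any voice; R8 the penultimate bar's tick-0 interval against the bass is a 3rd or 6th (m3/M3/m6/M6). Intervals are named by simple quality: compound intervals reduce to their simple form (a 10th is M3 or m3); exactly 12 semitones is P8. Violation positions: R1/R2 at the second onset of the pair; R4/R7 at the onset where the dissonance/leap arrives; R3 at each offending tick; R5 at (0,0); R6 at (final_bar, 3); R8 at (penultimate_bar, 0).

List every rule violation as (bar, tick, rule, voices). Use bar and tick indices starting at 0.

bar 0: v0=F3 v1=F4 downbeat P8
bar 1: v0=E3 v1=C4 downbeat m6
bar 2: v0=F3 v1=C4 downbeat P5
bar 3: v0=E3 v1=G3 downbeat m3
bar 4: v0=D3 v1=F3 downbeat m3
bar 5: v0=B2 v1=B3 downbeat P8
bar 6: v0=A2 v1=E3 downbeat P5
bar 7: v0=B2 v1=G3 downbeat m6
bar 8: v0=C3 v1=C4 downbeat P8
bar 9: v0=E3 v1=G3 downbeat m3
bar 10: v0=E3 v1=C4 downbeat m6
bar 11: v0=F3 v1=F4 downbeat P8
  -> R2 @ bar 2 tick 0 v(0, 1): E3/G3 m3 -> F3/C4 P5 similar
  -> R7 @ bar 3 tick 0 v(1,): F4->G3 leap 10st
  -> R7 @ bar 4 tick 0 v(1,): E4->F3 leap 11st
  -> R7 @ bar 4 tick 2 v(1,): F3->B3 leap 6st
  -> R1 @ bar 11 tick 0 v(0, 1): E3/E4 P8 -> F3/F4 P8 similar

(2, 0, R2, (0, 1))
(3, 0, R7, (1,))
(4, 0, R7, (1,))
(4, 2, R7, (1,))
(11, 0, R1, (0, 1))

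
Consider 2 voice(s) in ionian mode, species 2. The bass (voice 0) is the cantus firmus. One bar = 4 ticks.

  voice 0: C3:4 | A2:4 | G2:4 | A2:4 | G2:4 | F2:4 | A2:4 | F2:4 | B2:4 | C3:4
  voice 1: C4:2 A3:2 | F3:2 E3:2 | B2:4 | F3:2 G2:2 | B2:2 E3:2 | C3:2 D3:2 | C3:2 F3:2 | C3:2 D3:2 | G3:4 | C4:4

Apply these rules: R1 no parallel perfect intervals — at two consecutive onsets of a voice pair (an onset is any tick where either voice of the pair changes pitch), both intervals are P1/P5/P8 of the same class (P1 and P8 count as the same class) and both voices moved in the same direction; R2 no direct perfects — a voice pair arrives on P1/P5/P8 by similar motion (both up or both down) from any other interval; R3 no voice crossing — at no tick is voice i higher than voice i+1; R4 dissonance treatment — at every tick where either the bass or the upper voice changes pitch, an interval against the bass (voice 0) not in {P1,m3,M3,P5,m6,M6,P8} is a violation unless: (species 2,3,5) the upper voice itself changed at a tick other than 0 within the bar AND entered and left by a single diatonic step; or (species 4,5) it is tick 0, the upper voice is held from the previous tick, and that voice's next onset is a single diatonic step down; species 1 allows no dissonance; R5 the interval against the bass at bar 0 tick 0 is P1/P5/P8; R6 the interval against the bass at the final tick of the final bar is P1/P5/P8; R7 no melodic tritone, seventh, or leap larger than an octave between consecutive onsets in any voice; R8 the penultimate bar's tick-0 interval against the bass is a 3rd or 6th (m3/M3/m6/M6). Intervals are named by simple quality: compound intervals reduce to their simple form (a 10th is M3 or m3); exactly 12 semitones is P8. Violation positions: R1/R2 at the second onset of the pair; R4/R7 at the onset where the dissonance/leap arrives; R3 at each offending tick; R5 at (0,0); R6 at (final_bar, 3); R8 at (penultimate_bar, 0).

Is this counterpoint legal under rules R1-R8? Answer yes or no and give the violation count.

bar 0: v0=C3 v1=C4 (P8)
bar 1: v0=A2 v1=F3 (m6)
bar 2: v0=G2 v1=B2 (M3)
bar 3: v0=A2 v1=F3 (m6)
bar 4: v0=G2 v1=B2 (M3)
bar 5: v0=F2 v1=C3 (P5)
bar 6: v0=A2 v1=C3 (m3)
bar 7: v0=F2 v1=C3 (P5)
bar 8: v0=B2 v1=G3 (m6)
bar 9: v0=C3 v1=C4 (P8)
  R7 @ bar3.0: B2->F3 leap 6st
  R3 @ bar3.2: A2 above G2
  R4 @ bar3.2: A2/G2 M2 untreated
  R7 @ bar3.2: F3->G2 leap 10st
  R3 @ bar3.3: A2 above G2
  R2 @ bar5.0: G2/E3 M6 -> F2/C3 P5 similar
  R2 @ bar7.0: A2/F3 m6 -> F2/C3 P5 similar
  R7 @ bar8.0: F2->B2 leap 6st
  R2 @ bar9.0: B2/G3 m6 -> C3/C4 P8 similar

No (9 violations)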